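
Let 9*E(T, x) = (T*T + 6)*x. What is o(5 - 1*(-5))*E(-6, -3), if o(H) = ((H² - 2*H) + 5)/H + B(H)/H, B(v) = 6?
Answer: -637/5 ≈ -127.40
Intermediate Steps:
o(H) = 6/H + (5 + H² - 2*H)/H (o(H) = ((H² - 2*H) + 5)/H + 6/H = (5 + H² - 2*H)/H + 6/H = 6/H + (5 + H² - 2*H)/H)
E(T, x) = x*(6 + T²)/9 (E(T, x) = ((T*T + 6)*x)/9 = ((T² + 6)*x)/9 = ((6 + T²)*x)/9 = (x*(6 + T²))/9 = x*(6 + T²)/9)
o(5 - 1*(-5))*E(-6, -3) = (-2 + (5 - 1*(-5)) + 11/(5 - 1*(-5)))*((⅑)*(-3)*(6 + (-6)²)) = (-2 + (5 + 5) + 11/(5 + 5))*((⅑)*(-3)*(6 + 36)) = (-2 + 10 + 11/10)*((⅑)*(-3)*42) = (-2 + 10 + 11*(⅒))*(-14) = (-2 + 10 + 11/10)*(-14) = (91/10)*(-14) = -637/5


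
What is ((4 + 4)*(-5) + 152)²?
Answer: 12544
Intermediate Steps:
((4 + 4)*(-5) + 152)² = (8*(-5) + 152)² = (-40 + 152)² = 112² = 12544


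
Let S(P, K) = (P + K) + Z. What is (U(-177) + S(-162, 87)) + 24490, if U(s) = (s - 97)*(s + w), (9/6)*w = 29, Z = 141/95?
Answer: 19270888/285 ≈ 67617.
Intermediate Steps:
Z = 141/95 (Z = 141*(1/95) = 141/95 ≈ 1.4842)
w = 58/3 (w = (2/3)*29 = 58/3 ≈ 19.333)
S(P, K) = 141/95 + K + P (S(P, K) = (P + K) + 141/95 = (K + P) + 141/95 = 141/95 + K + P)
U(s) = (-97 + s)*(58/3 + s) (U(s) = (s - 97)*(s + 58/3) = (-97 + s)*(58/3 + s))
(U(-177) + S(-162, 87)) + 24490 = ((-5626/3 + (-177)**2 - 233/3*(-177)) + (141/95 + 87 - 162)) + 24490 = ((-5626/3 + 31329 + 13747) - 6984/95) + 24490 = (129602/3 - 6984/95) + 24490 = 12291238/285 + 24490 = 19270888/285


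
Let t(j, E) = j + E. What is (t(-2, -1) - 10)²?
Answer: 169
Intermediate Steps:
t(j, E) = E + j
(t(-2, -1) - 10)² = ((-1 - 2) - 10)² = (-3 - 10)² = (-13)² = 169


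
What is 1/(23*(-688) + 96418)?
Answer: 1/80594 ≈ 1.2408e-5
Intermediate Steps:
1/(23*(-688) + 96418) = 1/(-15824 + 96418) = 1/80594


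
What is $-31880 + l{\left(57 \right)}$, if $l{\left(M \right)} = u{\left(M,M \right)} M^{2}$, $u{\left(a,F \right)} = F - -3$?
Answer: $163060$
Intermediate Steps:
$u{\left(a,F \right)} = 3 + F$ ($u{\left(a,F \right)} = F + 3 = 3 + F$)
$l{\left(M \right)} = M^{2} \left(3 + M\right)$ ($l{\left(M \right)} = \left(3 + M\right) M^{2} = M^{2} \left(3 + M\right)$)
$-31880 + l{\left(57 \right)} = -31880 + 57^{2} \left(3 + 57\right) = -31880 + 3249 \cdot 60 = -31880 + 194940 = 163060$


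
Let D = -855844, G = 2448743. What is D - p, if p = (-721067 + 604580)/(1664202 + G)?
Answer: -3520039184093/4112945 ≈ -8.5584e+5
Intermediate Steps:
p = -116487/4112945 (p = (-721067 + 604580)/(1664202 + 2448743) = -116487/4112945 ≈ -0.028322)
D - p = -855844 - 1*(-116487/4112945) = -855844 + 116487/4112945 = -3520039184093/4112945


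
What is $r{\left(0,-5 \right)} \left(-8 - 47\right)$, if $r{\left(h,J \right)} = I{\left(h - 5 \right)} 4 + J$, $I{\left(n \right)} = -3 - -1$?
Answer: $715$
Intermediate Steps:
$I{\left(n \right)} = -2$ ($I{\left(n \right)} = -3 + 1 = -2$)
$r{\left(h,J \right)} = -8 + J$ ($r{\left(h,J \right)} = \left(-2\right) 4 + J = -8 + J$)
$r{\left(0,-5 \right)} \left(-8 - 47\right) = \left(-8 - 5\right) \left(-8 - 47\right) = \left(-13\right) \left(-55\right) = 715$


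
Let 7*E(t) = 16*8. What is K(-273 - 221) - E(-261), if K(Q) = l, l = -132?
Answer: -1052/7 ≈ -150.29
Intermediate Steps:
K(Q) = -132
E(t) = 128/7 (E(t) = (16*8)/7 = (1/7)*128 = 128/7)
K(-273 - 221) - E(-261) = -132 - 1*128/7 = -132 - 128/7 = -1052/7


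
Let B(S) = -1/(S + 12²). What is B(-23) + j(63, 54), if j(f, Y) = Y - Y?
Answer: -1/121 ≈ -0.0082645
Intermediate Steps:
j(f, Y) = 0
B(S) = -1/(144 + S) (B(S) = -1/(S + 144) = -1/(144 + S))
B(-23) + j(63, 54) = -1/(144 - 23) + 0 = -1/121 + 0 = -1/121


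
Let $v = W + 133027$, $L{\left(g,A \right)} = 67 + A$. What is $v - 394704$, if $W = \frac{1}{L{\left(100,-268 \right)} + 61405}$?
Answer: $- \frac{16015679107}{61204} \approx -2.6168 \cdot 10^{5}$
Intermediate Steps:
$W = \frac{1}{61204}$ ($W = \frac{1}{\left(67 - 268\right) + 61405} = \frac{1}{-201 + 61405} = \frac{1}{61204} \approx 1.6339 \cdot 10^{-5}$)
$v = \frac{8141784509}{61204}$ ($v = \frac{1}{61204} + 133027 = \frac{8141784509}{61204} \approx 1.3303 \cdot 10^{5}$)
$v - 394704 = \frac{8141784509}{61204} - 394704 = - \frac{16015679107}{61204}$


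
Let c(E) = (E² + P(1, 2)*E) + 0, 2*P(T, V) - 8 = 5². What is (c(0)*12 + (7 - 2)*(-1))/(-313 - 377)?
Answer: 1/138 ≈ 0.0072464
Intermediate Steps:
P(T, V) = 33/2 (P(T, V) = 4 + (½)*5² = 4 + (½)*25 = 4 + 25/2 = 33/2)
c(E) = E² + 33*E/2 (c(E) = (E² + 33*E/2) + 0 = E² + 33*E/2)
(c(0)*12 + (7 - 2)*(-1))/(-313 - 377) = (((½)*0*(33 + 2*0))*12 + (7 - 2)*(-1))/(-313 - 377) = (((½)*0*(33 + 0))*12 + 5*(-1))/(-690) = (((½)*0*33)*12 - 5)*(-1/690) = (0*12 - 5)*(-1/690) = (0 - 5)*(-1/690) = -5*(-1/690) = 1/138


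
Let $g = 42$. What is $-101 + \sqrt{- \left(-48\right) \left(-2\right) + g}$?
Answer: $-101 + 3 i \sqrt{6} \approx -101.0 + 7.3485 i$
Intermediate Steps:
$-101 + \sqrt{- \left(-48\right) \left(-2\right) + g} = -101 + \sqrt{- \left(-48\right) \left(-2\right) + 42} = -101 + \sqrt{\left(-1\right) 96 + 42} = -101 + \sqrt{-96 + 42} = -101 + \sqrt{-54} = -101 + 3 i \sqrt{6}$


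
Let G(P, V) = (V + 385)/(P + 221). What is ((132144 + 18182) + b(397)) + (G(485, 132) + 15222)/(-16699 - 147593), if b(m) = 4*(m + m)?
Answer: 17804709565055/115990152 ≈ 1.5350e+5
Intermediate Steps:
b(m) = 8*m (b(m) = 4*(2*m) = 8*m)
G(P, V) = (385 + V)/(221 + P)
((132144 + 18182) + b(397)) + (G(485, 132) + 15222)/(-16699 - 147593) = ((132144 + 18182) + 8*397) + ((385 + 132)/(221 + 485) + 15222)/(-16699 - 147593) = (150326 + 3176) + (517/706 + 15222)/(-164292) = 153502 + ((1/706)*517 + 15222)*(-1/164292) = 153502 + (517/706 + 15222)*(-1/164292) = 153502 + (10747249/706)*(-1/164292) = 153502 - 10747249/115990152 = 17804709565055/115990152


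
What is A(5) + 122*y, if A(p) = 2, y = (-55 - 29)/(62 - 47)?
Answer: -3406/5 ≈ -681.20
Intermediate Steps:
y = -28/5 (y = -84/15 = -84*1/15 = -28/5 ≈ -5.6000)
A(5) + 122*y = 2 + 122*(-28/5) = 2 - 3416/5 = -3406/5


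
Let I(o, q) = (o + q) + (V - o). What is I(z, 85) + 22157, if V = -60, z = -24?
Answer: 22182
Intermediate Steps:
I(o, q) = -60 + q (I(o, q) = (o + q) + (-60 - o) = -60 + q)
I(z, 85) + 22157 = (-60 + 85) + 22157 = 25 + 22157 = 22182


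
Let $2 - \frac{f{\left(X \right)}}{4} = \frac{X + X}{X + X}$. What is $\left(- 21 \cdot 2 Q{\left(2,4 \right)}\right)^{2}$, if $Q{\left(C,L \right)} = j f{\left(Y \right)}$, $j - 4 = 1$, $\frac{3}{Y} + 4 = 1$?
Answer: $705600$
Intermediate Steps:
$Y = -1$ ($Y = \frac{3}{-4 + 1} = \frac{3}{-3} = 3 \left(- \frac{1}{3}\right) = -1$)
$j = 5$ ($j = 4 + 1 = 5$)
$f{\left(X \right)} = 4$ ($f{\left(X \right)} = 8 - 4 \frac{X + X}{X + X} = 8 - 4 \frac{2 X}{2 X} = 8 - 4 \cdot 2 X \frac{1}{2 X} = 8 - 4 = 4$)
$Q{\left(C,L \right)} = 20$ ($Q{\left(C,L \right)} = 5 \cdot 4 = 20$)
$\left(- 21 \cdot 2 Q{\left(2,4 \right)}\right)^{2} = \left(- 21 \cdot 2 \cdot 20\right)^{2} = \left(\left(-21\right) 40\right)^{2} = \left(-840\right)^{2} = 705600$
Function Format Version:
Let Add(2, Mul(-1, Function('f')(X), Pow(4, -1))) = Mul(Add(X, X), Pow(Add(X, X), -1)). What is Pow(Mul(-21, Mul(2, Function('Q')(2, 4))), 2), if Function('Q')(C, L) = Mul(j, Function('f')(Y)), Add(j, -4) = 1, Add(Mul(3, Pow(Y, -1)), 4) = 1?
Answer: 705600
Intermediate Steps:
Y = -1 (Y = Mul(3, Pow(Add(-4, 1), -1)) = Mul(3, Pow(-3, -1)) = Mul(3, Rational(-1, 3)) = -1)
j = 5 (j = Add(4, 1) = 5)
Function('f')(X) = 4 (Function('f')(X) = Add(8, Mul(-4, Mul(Add(X, X), Pow(Add(X, X), -1)))) = Add(8, Mul(-4, Mul(Mul(2, X), Pow(Mul(2, X), -1)))) = Add(8, Mul(-4, Mul(Mul(2, X), Mul(Rational(1, 2), Pow(X, -1))))) = Add(8, Mul(-4, 1)) = Add(8, -4) = 4)
Function('Q')(C, L) = 20 (Function('Q')(C, L) = Mul(5, 4) = 20)
Pow(Mul(-21, Mul(2, Function('Q')(2, 4))), 2) = Pow(Mul(-21, Mul(2, 20)), 2) = Pow(Mul(-21, 40), 2) = Pow(-840, 2) = 705600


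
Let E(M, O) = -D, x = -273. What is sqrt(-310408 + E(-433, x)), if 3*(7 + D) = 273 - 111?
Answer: 3*I*sqrt(34495) ≈ 557.18*I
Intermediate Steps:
D = 47 (D = -7 + (273 - 111)/3 = -7 + (1/3)*162 = -7 + 54 = 47)
E(M, O) = -47 (E(M, O) = -1*47 = -47)
sqrt(-310408 + E(-433, x)) = sqrt(-310408 - 47) = sqrt(-310455) = 3*I*sqrt(34495)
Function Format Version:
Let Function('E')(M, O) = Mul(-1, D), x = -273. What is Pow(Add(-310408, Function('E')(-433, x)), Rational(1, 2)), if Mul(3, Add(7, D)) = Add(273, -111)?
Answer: Mul(3, I, Pow(34495, Rational(1, 2))) ≈ Mul(557.18, I)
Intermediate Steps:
D = 47 (D = Add(-7, Mul(Rational(1, 3), Add(273, -111))) = Add(-7, Mul(Rational(1, 3), 162)) = Add(-7, 54) = 47)
Function('E')(M, O) = -47 (Function('E')(M, O) = Mul(-1, 47) = -47)
Pow(Add(-310408, Function('E')(-433, x)), Rational(1, 2)) = Pow(Add(-310408, -47), Rational(1, 2)) = Pow(-310455, Rational(1, 2)) = Mul(3, I, Pow(34495, Rational(1, 2)))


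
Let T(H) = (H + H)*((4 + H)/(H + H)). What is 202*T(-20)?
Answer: -3232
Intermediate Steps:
T(H) = 4 + H (T(H) = (2*H)*((4 + H)/((2*H))) = (2*H)*((4 + H)*(1/(2*H))) = (2*H)*((4 + H)/(2*H)) = 4 + H)
202*T(-20) = 202*(4 - 20) = 202*(-16) = -3232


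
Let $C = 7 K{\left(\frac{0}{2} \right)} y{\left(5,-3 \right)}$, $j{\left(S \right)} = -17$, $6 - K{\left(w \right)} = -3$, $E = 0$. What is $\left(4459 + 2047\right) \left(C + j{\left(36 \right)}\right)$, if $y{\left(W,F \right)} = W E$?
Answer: $-110602$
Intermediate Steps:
$y{\left(W,F \right)} = 0$ ($y{\left(W,F \right)} = W 0 = 0$)
$K{\left(w \right)} = 9$ ($K{\left(w \right)} = 6 - -3 = 6 + 3 = 9$)
$C = 0$ ($C = 7 \cdot 9 \cdot 0 = 63 \cdot 0 = 0$)
$\left(4459 + 2047\right) \left(C + j{\left(36 \right)}\right) = \left(4459 + 2047\right) \left(0 - 17\right) = 6506 \left(-17\right) = -110602$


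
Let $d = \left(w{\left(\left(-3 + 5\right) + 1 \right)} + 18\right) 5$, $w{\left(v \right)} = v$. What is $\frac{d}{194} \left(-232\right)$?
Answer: $- \frac{12180}{97} \approx -125.57$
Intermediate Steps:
$d = 105$ ($d = \left(\left(\left(-3 + 5\right) + 1\right) + 18\right) 5 = \left(\left(2 + 1\right) + 18\right) 5 = \left(3 + 18\right) 5 = 21 \cdot 5 = 105$)
$\frac{d}{194} \left(-232\right) = \frac{105}{194} \left(-232\right) = - \frac{12180}{97}$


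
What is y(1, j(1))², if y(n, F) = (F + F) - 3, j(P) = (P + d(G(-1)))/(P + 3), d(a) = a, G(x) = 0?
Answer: 25/4 ≈ 6.2500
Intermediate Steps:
j(P) = P/(3 + P) (j(P) = (P + 0)/(P + 3) = P/(3 + P))
y(n, F) = -3 + 2*F (y(n, F) = 2*F - 3 = -3 + 2*F)
y(1, j(1))² = (-3 + 2*(1/(3 + 1)))² = (-3 + 2*(1/4))² = (-3 + 2*(1*(¼)))² = (-3 + 2*(¼))² = (-3 + ½)² = (-5/2)² = 25/4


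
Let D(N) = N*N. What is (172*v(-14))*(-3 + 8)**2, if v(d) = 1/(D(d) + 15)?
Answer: 4300/211 ≈ 20.379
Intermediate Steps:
D(N) = N**2
v(d) = 1/(15 + d**2) (v(d) = 1/(d**2 + 15) = 1/(15 + d**2))
(172*v(-14))*(-3 + 8)**2 = (172/(15 + (-14)**2))*(-3 + 8)**2 = (172/(15 + 196))*5**2 = (172/211)*25 = 4300/211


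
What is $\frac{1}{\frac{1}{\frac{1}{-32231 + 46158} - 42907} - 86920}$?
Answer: $- \frac{597565788}{51940418306887} \approx -1.1505 \cdot 10^{-5}$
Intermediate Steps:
$\frac{1}{\frac{1}{\frac{1}{-32231 + 46158} - 42907} - 86920} = \frac{1}{\frac{1}{\frac{1}{13927} - 42907} - 86920} = \frac{1}{\frac{1}{- \frac{597565788}{13927}} - 86920} = \frac{1}{- \frac{13927}{597565788} - 86920} = \frac{1}{- \frac{51940418306887}{597565788}} = - \frac{597565788}{51940418306887}$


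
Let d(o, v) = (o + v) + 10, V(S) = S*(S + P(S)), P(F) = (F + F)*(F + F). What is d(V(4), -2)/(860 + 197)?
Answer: 40/151 ≈ 0.26490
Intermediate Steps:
P(F) = 4*F² (P(F) = (2*F)*(2*F) = 4*F²)
V(S) = S*(S + 4*S²)
d(o, v) = 10 + o + v
d(V(4), -2)/(860 + 197) = (10 + 4²*(1 + 4*4) - 2)/(860 + 197) = (10 + 16*(1 + 16) - 2)/1057 = (10 + 16*17 - 2)/1057 = (10 + 272 - 2)/1057 = (1/1057)*280 = 40/151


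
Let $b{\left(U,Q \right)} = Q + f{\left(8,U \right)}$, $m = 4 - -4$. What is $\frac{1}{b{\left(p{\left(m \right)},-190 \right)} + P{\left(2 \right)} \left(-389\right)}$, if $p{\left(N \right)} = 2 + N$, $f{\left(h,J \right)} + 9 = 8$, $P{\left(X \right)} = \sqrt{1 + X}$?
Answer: $\frac{191}{417482} - \frac{389 \sqrt{3}}{417482} \approx -0.0011564$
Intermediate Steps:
$m = 8$ ($m = 4 + 4 = 8$)
$f{\left(h,J \right)} = -1$ ($f{\left(h,J \right)} = -9 + 8 = -1$)
$b{\left(U,Q \right)} = -1 + Q$ ($b{\left(U,Q \right)} = Q - 1 = -1 + Q$)
$\frac{1}{b{\left(p{\left(m \right)},-190 \right)} + P{\left(2 \right)} \left(-389\right)} = \frac{1}{\left(-1 - 190\right) + \sqrt{1 + 2} \left(-389\right)} = \frac{1}{-191 + \sqrt{3} \left(-389\right)} = \frac{1}{-191 - 389 \sqrt{3}}$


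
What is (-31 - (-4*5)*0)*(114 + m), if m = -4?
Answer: -3410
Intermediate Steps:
(-31 - (-4*5)*0)*(114 + m) = (-31 - (-4*5)*0)*(114 - 4) = (-31 - (-20)*0)*110 = (-31 - 1*0)*110 = (-31 + 0)*110 = -31*110 = -3410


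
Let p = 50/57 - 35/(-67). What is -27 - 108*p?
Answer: -226791/1273 ≈ -178.15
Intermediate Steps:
p = 5345/3819 (p = 50*(1/57) - 35*(-1/67) = 50/57 + 35/67 = 5345/3819 ≈ 1.3996)
-27 - 108*p = -27 - 108*5345/3819 = -27 - 192420/1273 = -226791/1273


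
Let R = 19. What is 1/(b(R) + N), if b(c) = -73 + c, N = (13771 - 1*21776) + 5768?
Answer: -1/2291 ≈ -0.00043649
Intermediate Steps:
N = -2237 (N = (13771 - 21776) + 5768 = -8005 + 5768 = -2237)
1/(b(R) + N) = 1/((-73 + 19) - 2237) = 1/(-54 - 2237) = 1/(-2291) = -1/2291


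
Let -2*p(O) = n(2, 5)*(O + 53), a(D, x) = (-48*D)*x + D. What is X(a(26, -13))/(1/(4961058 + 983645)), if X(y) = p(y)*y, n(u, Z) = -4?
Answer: 3149786022792500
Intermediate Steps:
a(D, x) = D - 48*D*x (a(D, x) = -48*D*x + D = D - 48*D*x)
p(O) = 106 + 2*O (p(O) = -(-2)*(O + 53) = -(-2)*(53 + O) = -(-212 - 4*O)/2 = 106 + 2*O)
X(y) = y*(106 + 2*y) (X(y) = (106 + 2*y)*y = y*(106 + 2*y))
X(a(26, -13))/(1/(4961058 + 983645)) = (2*(26*(1 - 48*(-13)))*(53 + 26*(1 - 48*(-13))))/(1/(4961058 + 983645)) = (2*(26*(1 + 624))*(53 + 26*(1 + 624)))/(1/5944703) = (2*(26*625)*(53 + 26*625))/(1/5944703) = (2*16250*(53 + 16250))*5944703 = (2*16250*16303)*5944703 = 529847500*5944703 = 3149786022792500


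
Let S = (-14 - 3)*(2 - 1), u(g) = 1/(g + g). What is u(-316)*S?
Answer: 17/632 ≈ 0.026899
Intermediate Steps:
u(g) = 1/(2*g)
S = -17 (S = -17*1 = -17)
u(-316)*S = ((½)/(-316))*(-17) = ((½)*(-1/316))*(-17) = -1/632*(-17) = 17/632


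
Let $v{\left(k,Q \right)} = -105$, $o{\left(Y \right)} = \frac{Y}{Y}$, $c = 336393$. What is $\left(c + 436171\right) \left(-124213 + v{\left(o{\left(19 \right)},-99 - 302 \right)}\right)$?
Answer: $-96043611352$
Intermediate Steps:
$o{\left(Y \right)} = 1$
$\left(c + 436171\right) \left(-124213 + v{\left(o{\left(19 \right)},-99 - 302 \right)}\right) = \left(336393 + 436171\right) \left(-124213 - 105\right) = 772564 \left(-124318\right) = -96043611352$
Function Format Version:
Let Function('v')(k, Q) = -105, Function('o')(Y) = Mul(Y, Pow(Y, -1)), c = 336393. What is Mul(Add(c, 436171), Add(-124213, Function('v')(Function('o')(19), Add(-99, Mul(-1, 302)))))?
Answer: -96043611352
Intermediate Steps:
Function('o')(Y) = 1
Mul(Add(c, 436171), Add(-124213, Function('v')(Function('o')(19), Add(-99, Mul(-1, 302))))) = Mul(Add(336393, 436171), Add(-124213, -105)) = Mul(772564, -124318) = -96043611352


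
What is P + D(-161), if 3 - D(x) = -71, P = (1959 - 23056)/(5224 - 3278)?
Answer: 122907/1946 ≈ 63.159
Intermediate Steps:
P = -21097/1946 ≈ -10.841
D(x) = 74 (D(x) = 3 - 1*(-71) = 3 + 71 = 74)
P + D(-161) = -21097/1946 + 74 = 122907/1946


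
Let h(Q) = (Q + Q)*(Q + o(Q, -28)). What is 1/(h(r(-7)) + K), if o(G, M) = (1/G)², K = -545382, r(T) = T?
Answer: -7/3816990 ≈ -1.8339e-6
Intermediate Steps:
o(G, M) = G⁻²
h(Q) = 2*Q*(Q + Q⁻²) (h(Q) = (Q + Q)*(Q + Q⁻²) = (2*Q)*(Q + Q⁻²) = 2*Q*(Q + Q⁻²))
1/(h(r(-7)) + K) = 1/(2*(1 + (-7)³)/(-7) - 545382) = 1/(2*(-⅐)*(1 - 343) - 545382) = 1/(2*(-⅐)*(-342) - 545382) = 1/(684/7 - 545382) = 1/(-3816990/7) = -7/3816990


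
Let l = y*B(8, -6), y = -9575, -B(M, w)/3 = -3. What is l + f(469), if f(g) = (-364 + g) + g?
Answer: -85601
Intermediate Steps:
B(M, w) = 9 (B(M, w) = -3*(-3) = 9)
f(g) = -364 + 2*g
l = -86175 (l = -9575*9 = -86175)
l + f(469) = -86175 + (-364 + 2*469) = -86175 + (-364 + 938) = -86175 + 574 = -85601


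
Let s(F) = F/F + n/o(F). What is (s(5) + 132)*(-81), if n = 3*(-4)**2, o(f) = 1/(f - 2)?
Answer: -22437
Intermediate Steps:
o(f) = 1/(-2 + f)
n = 48 (n = 3*16 = 48)
s(F) = -95 + 48*F (s(F) = F/F + 48/(1/(-2 + F)) = 1 + 48*(-2 + F) = 1 + (-96 + 48*F) = -95 + 48*F)
(s(5) + 132)*(-81) = ((-95 + 48*5) + 132)*(-81) = ((-95 + 240) + 132)*(-81) = (145 + 132)*(-81) = 277*(-81) = -22437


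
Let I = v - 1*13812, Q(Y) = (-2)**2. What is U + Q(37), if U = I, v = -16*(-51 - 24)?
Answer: -12608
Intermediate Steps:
Q(Y) = 4
v = 1200 (v = -16*(-75) = 1200)
I = -12612 (I = 1200 - 1*13812 = 1200 - 13812 = -12612)
U = -12612
U + Q(37) = -12612 + 4 = -12608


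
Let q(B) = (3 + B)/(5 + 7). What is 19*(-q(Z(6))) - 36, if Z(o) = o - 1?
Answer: -146/3 ≈ -48.667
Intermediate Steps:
Z(o) = -1 + o
q(B) = 1/4 + B/12 (q(B) = (3 + B)/12 = (3 + B)*(1/12) = 1/4 + B/12)
19*(-q(Z(6))) - 36 = 19*(-(1/4 + (-1 + 6)/12)) - 36 = 19*(-(1/4 + (1/12)*5)) - 36 = 19*(-(1/4 + 5/12)) - 36 = 19*(-1*2/3) - 36 = 19*(-2/3) - 36 = -38/3 - 36 = -146/3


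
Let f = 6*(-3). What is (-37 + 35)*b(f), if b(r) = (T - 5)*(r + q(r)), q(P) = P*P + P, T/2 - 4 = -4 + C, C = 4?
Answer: -1728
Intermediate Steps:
f = -18
T = 8 (T = 8 + 2*(-4 + 4) = 8 + 2*0 = 8 + 0 = 8)
q(P) = P + P**2 (q(P) = P**2 + P = P + P**2)
b(r) = 3*r + 3*r*(1 + r) (b(r) = (8 - 5)*(r + r*(1 + r)) = 3*(r + r*(1 + r)) = 3*r + 3*r*(1 + r))
(-37 + 35)*b(f) = (-37 + 35)*(3*(-18)*(2 - 18)) = -6*(-18)*(-16) = -2*864 = -1728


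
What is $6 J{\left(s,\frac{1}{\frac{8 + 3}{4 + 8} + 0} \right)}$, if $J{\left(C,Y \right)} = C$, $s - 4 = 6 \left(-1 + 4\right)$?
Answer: $132$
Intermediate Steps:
$s = 22$ ($s = 4 + 6 \left(-1 + 4\right) = 4 + 6 \cdot 3 = 4 + 18 = 22$)
$6 J{\left(s,\frac{1}{\frac{8 + 3}{4 + 8} + 0} \right)} = 6 \cdot 22 = 132$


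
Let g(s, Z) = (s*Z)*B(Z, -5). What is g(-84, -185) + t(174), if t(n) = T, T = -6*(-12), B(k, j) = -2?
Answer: -31008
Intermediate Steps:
T = 72
g(s, Z) = -2*Z*s (g(s, Z) = (s*Z)*(-2) = (Z*s)*(-2) = -2*Z*s)
t(n) = 72
g(-84, -185) + t(174) = -2*(-185)*(-84) + 72 = -31080 + 72 = -31008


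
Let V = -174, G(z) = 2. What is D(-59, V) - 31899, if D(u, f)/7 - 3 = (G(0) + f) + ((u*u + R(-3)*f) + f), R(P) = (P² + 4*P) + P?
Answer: -2625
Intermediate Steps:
R(P) = P² + 5*P
D(u, f) = 35 - 28*f + 7*u² (D(u, f) = 21 + 7*((2 + f) + ((u*u + (-3*(5 - 3))*f) + f)) = 21 + 7*((2 + f) + ((u² + (-3*2)*f) + f)) = 21 + 7*((2 + f) + ((u² - 6*f) + f)) = 21 + 7*((2 + f) + (u² - 5*f)) = 21 + 7*(2 + u² - 4*f) = 21 + (14 - 28*f + 7*u²) = 35 - 28*f + 7*u²)
D(-59, V) - 31899 = (35 - 28*(-174) + 7*(-59)²) - 31899 = (35 + 4872 + 7*3481) - 31899 = (35 + 4872 + 24367) - 31899 = 29274 - 31899 = -2625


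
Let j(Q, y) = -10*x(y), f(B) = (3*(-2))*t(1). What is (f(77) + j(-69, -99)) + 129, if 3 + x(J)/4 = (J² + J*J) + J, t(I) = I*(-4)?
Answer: -779847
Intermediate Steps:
t(I) = -4*I
x(J) = -12 + 4*J + 8*J² (x(J) = -12 + 4*((J² + J*J) + J) = -12 + 4*((J² + J²) + J) = -12 + 4*(2*J² + J) = -12 + 4*(J + 2*J²) = -12 + (4*J + 8*J²) = -12 + 4*J + 8*J²)
f(B) = 24 (f(B) = (3*(-2))*(-4*1) = -6*(-4) = 24)
j(Q, y) = 120 - 80*y² - 40*y (j(Q, y) = -10*(-12 + 4*y + 8*y²) = 120 - 80*y² - 40*y)
(f(77) + j(-69, -99)) + 129 = (24 + (120 - 80*(-99)² - 40*(-99))) + 129 = (24 + (120 - 80*9801 + 3960)) + 129 = (24 + (120 - 784080 + 3960)) + 129 = (24 - 780000) + 129 = -779976 + 129 = -779847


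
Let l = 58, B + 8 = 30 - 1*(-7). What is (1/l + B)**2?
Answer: 2832489/3364 ≈ 842.00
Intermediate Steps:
B = 29 (B = -8 + (30 - 1*(-7)) = -8 + (30 + 7) = -8 + 37 = 29)
(1/l + B)**2 = (1/58 + 29)**2 = (1683/58)**2 = 2832489/3364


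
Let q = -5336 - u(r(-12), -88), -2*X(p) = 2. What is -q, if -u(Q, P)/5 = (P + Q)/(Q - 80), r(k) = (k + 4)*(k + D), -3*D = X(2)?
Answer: 5334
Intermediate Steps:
X(p) = -1 (X(p) = -½*2 = -1)
D = ⅓ (D = -⅓*(-1) = ⅓ ≈ 0.33333)
r(k) = (4 + k)*(⅓ + k) (r(k) = (k + 4)*(k + ⅓) = (4 + k)*(⅓ + k))
u(Q, P) = -5*(P + Q)/(-80 + Q) (u(Q, P) = -5*(P + Q)/(Q - 80) = -5*(P + Q)/(-80 + Q))
q = -5334 (q = -5336 - 5*(-1*(-88) - (4/3 + (-12)² + (13/3)*(-12)))/(-80 + (4/3 + (-12)² + (13/3)*(-12))) = -5336 - 5*(88 - (4/3 + 144 - 52))/(-80 + (4/3 + 144 - 52)) = -5336 - 5*(88 - 1*280/3)/(-80 + 280/3) = -5336 - 5*(88 - 280/3)/40/3 = -5336 - 5*3*(-16)/(40*3) = -5336 - 1*(-2) = -5336 + 2 = -5334)
-q = -1*(-5334) = 5334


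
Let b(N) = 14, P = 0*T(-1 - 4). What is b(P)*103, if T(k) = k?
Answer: 1442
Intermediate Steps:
P = 0 (P = 0*(-1 - 4) = 0*(-5) = 0)
b(P)*103 = 14*103 = 1442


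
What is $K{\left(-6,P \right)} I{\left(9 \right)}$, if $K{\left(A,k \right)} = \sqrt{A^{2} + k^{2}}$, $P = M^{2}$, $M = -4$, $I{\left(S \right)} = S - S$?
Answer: $0$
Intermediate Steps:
$I{\left(S \right)} = 0$
$P = 16$ ($P = \left(-4\right)^{2} = 16$)
$K{\left(-6,P \right)} I{\left(9 \right)} = \sqrt{\left(-6\right)^{2} + 16^{2}} \cdot 0 = \sqrt{36 + 256} \cdot 0 = \sqrt{292} \cdot 0 = 2 \sqrt{73} \cdot 0 = 0$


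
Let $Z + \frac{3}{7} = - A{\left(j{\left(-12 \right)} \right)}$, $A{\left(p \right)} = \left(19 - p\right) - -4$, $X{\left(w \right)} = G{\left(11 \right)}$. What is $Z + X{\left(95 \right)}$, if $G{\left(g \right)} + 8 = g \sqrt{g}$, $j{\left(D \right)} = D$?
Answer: $- \frac{304}{7} + 11 \sqrt{11} \approx -6.9457$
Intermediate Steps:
$G{\left(g \right)} = -8 + g^{\frac{3}{2}}$ ($G{\left(g \right)} = -8 + g \sqrt{g} = -8 + g^{\frac{3}{2}}$)
$X{\left(w \right)} = -8 + 11 \sqrt{11}$ ($X{\left(w \right)} = -8 + 11^{\frac{3}{2}} = -8 + 11 \sqrt{11}$)
$A{\left(p \right)} = 23 - p$ ($A{\left(p \right)} = \left(19 - p\right) + 4 = 23 - p$)
$Z = - \frac{248}{7}$ ($Z = - \frac{3}{7} - \left(23 - -12\right) = - \frac{3}{7} - \left(23 + 12\right) = - \frac{3}{7} - 35 = - \frac{248}{7} \approx -35.429$)
$Z + X{\left(95 \right)} = - \frac{248}{7} - \left(8 - 11 \sqrt{11}\right) = - \frac{304}{7} + 11 \sqrt{11}$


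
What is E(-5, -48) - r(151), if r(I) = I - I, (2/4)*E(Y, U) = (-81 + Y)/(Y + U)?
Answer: 172/53 ≈ 3.2453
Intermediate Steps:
E(Y, U) = 2*(-81 + Y)/(U + Y) (E(Y, U) = 2*((-81 + Y)/(Y + U)) = 2*((-81 + Y)/(U + Y)) = 2*(-81 + Y)/(U + Y))
r(I) = 0
E(-5, -48) - r(151) = 2*(-81 - 5)/(-48 - 5) - 1*0 = 2*(-86)/(-53) + 0 = 2*(-1/53)*(-86) + 0 = 172/53 + 0 = 172/53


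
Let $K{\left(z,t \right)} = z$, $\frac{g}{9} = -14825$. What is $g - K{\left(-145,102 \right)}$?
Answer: $-133280$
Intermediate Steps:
$g = -133425$ ($g = 9 \left(-14825\right) = -133425$)
$g - K{\left(-145,102 \right)} = -133425 - -145 = -133425 + 145 = -133280$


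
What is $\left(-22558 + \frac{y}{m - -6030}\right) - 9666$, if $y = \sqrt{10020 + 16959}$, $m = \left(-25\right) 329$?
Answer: $-32224 - \frac{23 \sqrt{51}}{2195} \approx -32224.0$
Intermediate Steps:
$m = -8225$
$y = 23 \sqrt{51}$ ($y = \sqrt{26979} = 23 \sqrt{51} \approx 164.25$)
$\left(-22558 + \frac{y}{m - -6030}\right) - 9666 = \left(-22558 + \frac{23 \sqrt{51}}{-8225 - -6030}\right) - 9666 = \left(-22558 + \frac{23 \sqrt{51}}{-8225 + 6030}\right) - 9666 = \left(-22558 + \frac{23 \sqrt{51}}{-2195}\right) - 9666 = \left(-22558 + 23 \sqrt{51} \left(- \frac{1}{2195}\right)\right) - 9666 = \left(-22558 - \frac{23 \sqrt{51}}{2195}\right) - 9666 = -32224 - \frac{23 \sqrt{51}}{2195}$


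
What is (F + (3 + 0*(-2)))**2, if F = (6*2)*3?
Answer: 1521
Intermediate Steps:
F = 36 (F = 12*3 = 36)
(F + (3 + 0*(-2)))**2 = (36 + (3 + 0*(-2)))**2 = (36 + (3 + 0))**2 = (36 + 3)**2 = 39**2 = 1521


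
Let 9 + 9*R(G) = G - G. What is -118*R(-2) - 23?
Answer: 95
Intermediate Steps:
R(G) = -1 (R(G) = -1 + (G - G)/9 = -1 + (⅑)*0 = -1 + 0 = -1)
-118*R(-2) - 23 = -118*(-1) - 23 = 118 - 23 = 95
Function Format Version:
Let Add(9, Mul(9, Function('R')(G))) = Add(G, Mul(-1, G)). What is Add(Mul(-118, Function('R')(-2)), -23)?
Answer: 95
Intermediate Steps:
Function('R')(G) = -1 (Function('R')(G) = Add(-1, Mul(Rational(1, 9), Add(G, Mul(-1, G)))) = Add(-1, Mul(Rational(1, 9), 0)) = Add(-1, 0) = -1)
Add(Mul(-118, Function('R')(-2)), -23) = Add(Mul(-118, -1), -23) = Add(118, -23) = 95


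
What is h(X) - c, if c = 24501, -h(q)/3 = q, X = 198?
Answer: -25095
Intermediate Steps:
h(q) = -3*q
h(X) - c = -3*198 - 1*24501 = -594 - 24501 = -25095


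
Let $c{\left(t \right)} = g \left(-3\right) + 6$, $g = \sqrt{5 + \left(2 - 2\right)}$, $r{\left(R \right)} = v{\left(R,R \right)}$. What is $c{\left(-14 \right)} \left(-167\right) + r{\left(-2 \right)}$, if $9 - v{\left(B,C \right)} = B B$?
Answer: $-997 + 501 \sqrt{5} \approx 123.27$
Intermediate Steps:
$v{\left(B,C \right)} = 9 - B^{2}$ ($v{\left(B,C \right)} = 9 - B B = 9 - B^{2}$)
$r{\left(R \right)} = 9 - R^{2}$
$g = \sqrt{5}$ ($g = \sqrt{5 + \left(2 - 2\right)} = \sqrt{5 + 0} = \sqrt{5} \approx 2.2361$)
$c{\left(t \right)} = 6 - 3 \sqrt{5}$ ($c{\left(t \right)} = \sqrt{5} \left(-3\right) + 6 = - 3 \sqrt{5} + 6 = 6 - 3 \sqrt{5}$)
$c{\left(-14 \right)} \left(-167\right) + r{\left(-2 \right)} = \left(6 - 3 \sqrt{5}\right) \left(-167\right) + \left(9 - \left(-2\right)^{2}\right) = \left(-1002 + 501 \sqrt{5}\right) + \left(9 - 4\right) = \left(-1002 + 501 \sqrt{5}\right) + 5 = -997 + 501 \sqrt{5}$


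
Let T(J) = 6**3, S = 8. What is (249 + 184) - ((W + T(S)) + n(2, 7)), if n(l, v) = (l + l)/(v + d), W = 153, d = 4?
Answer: 700/11 ≈ 63.636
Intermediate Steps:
T(J) = 216
n(l, v) = 2*l/(4 + v) (n(l, v) = (l + l)/(v + 4) = (2*l)/(4 + v) = 2*l/(4 + v))
(249 + 184) - ((W + T(S)) + n(2, 7)) = (249 + 184) - ((153 + 216) + 2*2/(4 + 7)) = 433 - (369 + 2*2/11) = 433 - (369 + 2*2*(1/11)) = 433 - (369 + 4/11) = 433 - 1*4063/11 = 433 - 4063/11 = 700/11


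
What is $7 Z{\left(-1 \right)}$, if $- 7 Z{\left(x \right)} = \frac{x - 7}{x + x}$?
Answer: $-4$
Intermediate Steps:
$Z{\left(x \right)} = - \frac{-7 + x}{14 x}$ ($Z{\left(x \right)} = - \frac{\left(x - 7\right) \frac{1}{x + x}}{7} = - \frac{\left(-7 + x\right) \frac{1}{2 x}}{7} = - \frac{\frac{1}{2} \frac{1}{x} \left(-7 + x\right)}{7} = - \frac{-7 + x}{14 x}$)
$7 Z{\left(-1 \right)} = 7 \frac{7 - -1}{14 \left(-1\right)} = 7 \cdot \frac{1}{14} \left(-1\right) \left(7 + 1\right) = 7 \cdot \frac{1}{14} \left(-1\right) 8 = 7 \left(- \frac{4}{7}\right) = -4$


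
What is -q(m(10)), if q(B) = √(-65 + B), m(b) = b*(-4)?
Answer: -I*√105 ≈ -10.247*I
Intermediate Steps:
m(b) = -4*b
-q(m(10)) = -√(-65 - 4*10) = -√(-65 - 40) = -√(-105) = -I*√105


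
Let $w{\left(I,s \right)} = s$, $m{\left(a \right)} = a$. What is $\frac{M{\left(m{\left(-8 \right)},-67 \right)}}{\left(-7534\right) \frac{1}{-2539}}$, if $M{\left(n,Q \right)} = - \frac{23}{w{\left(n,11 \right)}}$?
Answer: $- \frac{58397}{82874} \approx -0.70465$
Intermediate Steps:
$M{\left(n,Q \right)} = - \frac{23}{11}$
$\frac{M{\left(m{\left(-8 \right)},-67 \right)}}{\left(-7534\right) \frac{1}{-2539}} = - \frac{23}{11 \left(- \frac{7534}{-2539}\right)} = - \frac{23}{11 \left(\left(-7534\right) \left(- \frac{1}{2539}\right)\right)} = - \frac{23}{11 \cdot \frac{7534}{2539}} = \left(- \frac{23}{11}\right) \frac{2539}{7534} = - \frac{58397}{82874}$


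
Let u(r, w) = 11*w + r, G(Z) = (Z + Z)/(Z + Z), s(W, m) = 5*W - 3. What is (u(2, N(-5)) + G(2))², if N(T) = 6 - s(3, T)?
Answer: 3969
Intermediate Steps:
s(W, m) = -3 + 5*W
G(Z) = 1 (G(Z) = (2*Z)/((2*Z)) = (2*Z)*(1/(2*Z)) = 1)
N(T) = -6 (N(T) = 6 - (-3 + 5*3) = 6 - (-3 + 15) = 6 - 1*12 = 6 - 12 = -6)
u(r, w) = r + 11*w
(u(2, N(-5)) + G(2))² = ((2 + 11*(-6)) + 1)² = ((2 - 66) + 1)² = (-64 + 1)² = (-63)² = 3969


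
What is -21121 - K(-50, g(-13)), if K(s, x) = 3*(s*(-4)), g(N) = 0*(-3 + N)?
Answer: -21721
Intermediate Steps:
g(N) = 0
K(s, x) = -12*s (K(s, x) = 3*(-4*s) = -12*s)
-21121 - K(-50, g(-13)) = -21121 - (-12)*(-50) = -21121 - 1*600 = -21121 - 600 = -21721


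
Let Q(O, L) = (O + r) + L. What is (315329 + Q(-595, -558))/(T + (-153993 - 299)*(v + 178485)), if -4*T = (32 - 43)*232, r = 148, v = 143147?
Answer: -157162/24812621953 ≈ -6.3340e-6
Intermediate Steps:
T = 638 (T = -(32 - 43)*232/4 = -(-11)*232/4 = -1/4*(-2552) = 638)
Q(O, L) = 148 + L + O (Q(O, L) = (O + 148) + L = (148 + O) + L = 148 + L + O)
(315329 + Q(-595, -558))/(T + (-153993 - 299)*(v + 178485)) = (315329 + (148 - 558 - 595))/(638 + (-153993 - 299)*(143147 + 178485)) = (315329 - 1005)/(638 - 154292*321632) = 314324/(638 - 49625244544) = 314324/(-49625243906) = 314324*(-1/49625243906) = -157162/24812621953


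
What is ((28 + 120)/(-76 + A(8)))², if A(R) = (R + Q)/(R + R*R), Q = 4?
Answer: 788544/207025 ≈ 3.8089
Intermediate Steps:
A(R) = (4 + R)/(R + R²) (A(R) = (R + 4)/(R + R*R) = (4 + R)/(R + R²))
((28 + 120)/(-76 + A(8)))² = ((28 + 120)/(-76 + (4 + 8)/(8*(1 + 8))))² = (148/(-76 + (⅛)*12/9))² = (148/(-76 + (⅛)*(⅑)*12))² = (148/(-76 + ⅙))² = (148/(-455/6))² = (148*(-6/455))² = (-888/455)² = 788544/207025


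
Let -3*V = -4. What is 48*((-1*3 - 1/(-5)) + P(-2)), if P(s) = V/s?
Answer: -832/5 ≈ -166.40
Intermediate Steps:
V = 4/3 (V = -⅓*(-4) = 4/3 ≈ 1.3333)
P(s) = 4/(3*s)
48*((-1*3 - 1/(-5)) + P(-2)) = 48*((-1*3 - 1/(-5)) + (4/3)/(-2)) = 48*((-3 - 1*(-⅕)) + (4/3)*(-½)) = 48*((-3 + ⅕) - ⅔) = 48*(-14/5 - ⅔) = 48*(-52/15) = -832/5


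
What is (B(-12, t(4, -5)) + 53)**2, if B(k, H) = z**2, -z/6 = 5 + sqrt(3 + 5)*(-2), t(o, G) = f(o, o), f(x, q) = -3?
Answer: 8578225 - 6062400*sqrt(2) ≈ 4696.7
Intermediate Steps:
t(o, G) = -3
z = -30 + 24*sqrt(2) (z = -6*(5 + sqrt(3 + 5)*(-2)) = -6*(5 + sqrt(8)*(-2)) = -6*(5 + (2*sqrt(2))*(-2)) = -6*(5 - 4*sqrt(2)) = -30 + 24*sqrt(2) ≈ 3.9411)
B(k, H) = (-30 + 24*sqrt(2))**2
(B(-12, t(4, -5)) + 53)**2 = ((2052 - 1440*sqrt(2)) + 53)**2 = (2105 - 1440*sqrt(2))**2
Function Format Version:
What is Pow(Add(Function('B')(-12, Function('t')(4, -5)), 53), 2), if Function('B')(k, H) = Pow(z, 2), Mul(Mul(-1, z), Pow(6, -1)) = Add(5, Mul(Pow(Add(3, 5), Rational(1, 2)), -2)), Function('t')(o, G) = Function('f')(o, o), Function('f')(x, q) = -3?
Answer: Add(8578225, Mul(-6062400, Pow(2, Rational(1, 2)))) ≈ 4696.7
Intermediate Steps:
Function('t')(o, G) = -3
z = Add(-30, Mul(24, Pow(2, Rational(1, 2)))) (z = Mul(-6, Add(5, Mul(Pow(Add(3, 5), Rational(1, 2)), -2))) = Mul(-6, Add(5, Mul(Pow(8, Rational(1, 2)), -2))) = Mul(-6, Add(5, Mul(Mul(2, Pow(2, Rational(1, 2))), -2))) = Mul(-6, Add(5, Mul(-4, Pow(2, Rational(1, 2))))) = Add(-30, Mul(24, Pow(2, Rational(1, 2)))) ≈ 3.9411)
Function('B')(k, H) = Pow(Add(-30, Mul(24, Pow(2, Rational(1, 2)))), 2)
Pow(Add(Function('B')(-12, Function('t')(4, -5)), 53), 2) = Pow(Add(Add(2052, Mul(-1440, Pow(2, Rational(1, 2)))), 53), 2) = Pow(Add(2105, Mul(-1440, Pow(2, Rational(1, 2)))), 2)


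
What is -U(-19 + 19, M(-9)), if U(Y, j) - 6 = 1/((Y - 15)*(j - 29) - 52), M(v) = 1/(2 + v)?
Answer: -16183/2696 ≈ -6.0026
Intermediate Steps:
U(Y, j) = 6 + 1/(-52 + (-29 + j)*(-15 + Y)) (U(Y, j) = 6 + 1/((Y - 15)*(j - 29) - 52) = 6 + 1/((-15 + Y)*(-29 + j) - 52) = 6 + 1/((-29 + j)*(-15 + Y) - 52) = 6 + 1/(-52 + (-29 + j)*(-15 + Y)))
-U(-19 + 19, M(-9)) = -(2299 - 174*(-19 + 19) - 90/(2 - 9) + 6*(-19 + 19)/(2 - 9))/(383 - 29*(-19 + 19) - 15/(2 - 9) + (-19 + 19)/(2 - 9)) = -(2299 - 174*0 - 90/(-7) + 6*0/(-7))/(383 - 29*0 - 15/(-7) + 0/(-7)) = -(2299 + 0 - 90*(-⅐) + 6*0*(-⅐))/(383 + 0 - 15*(-⅐) + 0*(-⅐)) = -(2299 + 0 + 90/7 + 0)/(383 + 0 + 15/7 + 0) = -16183/(2696/7*7) = -7*16183/(2696*7) = -1*16183/2696 = -16183/2696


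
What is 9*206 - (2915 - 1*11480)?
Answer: 10419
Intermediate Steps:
9*206 - (2915 - 1*11480) = 1854 - (2915 - 11480) = 1854 - 1*(-8565) = 1854 + 8565 = 10419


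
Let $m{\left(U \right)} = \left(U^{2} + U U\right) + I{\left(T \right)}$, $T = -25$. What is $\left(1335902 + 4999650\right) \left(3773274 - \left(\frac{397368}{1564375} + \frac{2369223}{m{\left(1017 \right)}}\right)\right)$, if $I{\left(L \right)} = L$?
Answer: $\frac{77358877882998321199785792}{3235992599375} \approx 2.3906 \cdot 10^{13}$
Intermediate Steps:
$m{\left(U \right)} = -25 + 2 U^{2}$ ($m{\left(U \right)} = \left(U^{2} + U U\right) - 25 = \left(U^{2} + U^{2}\right) - 25 = 2 U^{2} - 25 = -25 + 2 U^{2}$)
$\left(1335902 + 4999650\right) \left(3773274 - \left(\frac{397368}{1564375} + \frac{2369223}{m{\left(1017 \right)}}\right)\right) = \left(1335902 + 4999650\right) \left(3773274 - \left(\frac{397368}{1564375} + \frac{2369223}{-25 + 2 \cdot 1017^{2}}\right)\right) = 6335552 \left(3773274 - \left(\frac{397368}{1564375} + \frac{2369223}{-25 + 2 \cdot 1034289}\right)\right) = 6335552 \left(3773274 - \left(\frac{397368}{1564375} + \frac{2369223}{-25 + 2068578}\right)\right) = 6335552 \left(3773274 - \left(\frac{397368}{1564375} + \frac{2369223}{2068553}\right)\right) = 6335552 \left(3773274 - \frac{4528329999129}{3235992599375}\right) = 6335552 \cdot \frac{12210282211084104621}{3235992599375} = \frac{77358877882998321199785792}{3235992599375}$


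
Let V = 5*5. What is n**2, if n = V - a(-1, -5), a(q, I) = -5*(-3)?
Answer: 100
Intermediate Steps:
a(q, I) = 15
V = 25
n = 10 (n = 25 - 1*15 = 25 - 15 = 10)
n**2 = 10**2 = 100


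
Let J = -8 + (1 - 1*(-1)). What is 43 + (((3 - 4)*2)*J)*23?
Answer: 319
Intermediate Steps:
J = -6 (J = -8 + (1 + 1) = -8 + 2 = -6)
43 + (((3 - 4)*2)*J)*23 = 43 + (((3 - 4)*2)*(-6))*23 = 43 + (-1*2*(-6))*23 = 43 - 2*(-6)*23 = 43 + 12*23 = 43 + 276 = 319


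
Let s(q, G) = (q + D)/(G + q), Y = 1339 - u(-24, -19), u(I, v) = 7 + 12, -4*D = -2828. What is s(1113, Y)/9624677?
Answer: 1820/23416839141 ≈ 7.7722e-8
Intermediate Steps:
D = 707 (D = -¼*(-2828) = 707)
u(I, v) = 19
Y = 1320 (Y = 1339 - 1*19 = 1339 - 19 = 1320)
s(q, G) = (707 + q)/(G + q) (s(q, G) = (q + 707)/(G + q) = (707 + q)/(G + q))
s(1113, Y)/9624677 = ((707 + 1113)/(1320 + 1113))/9624677 = (1820/2433)*(1/9624677) = 1820/23416839141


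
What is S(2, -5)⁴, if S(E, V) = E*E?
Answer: 256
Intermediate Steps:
S(E, V) = E²
S(2, -5)⁴ = (2²)⁴ = 4⁴ = 256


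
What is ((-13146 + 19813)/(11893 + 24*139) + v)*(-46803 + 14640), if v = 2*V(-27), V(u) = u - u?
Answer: -214430721/15229 ≈ -14080.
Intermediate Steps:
V(u) = 0
v = 0 (v = 2*0 = 0)
((-13146 + 19813)/(11893 + 24*139) + v)*(-46803 + 14640) = ((-13146 + 19813)/(11893 + 24*139) + 0)*(-46803 + 14640) = (6667/(11893 + 3336) + 0)*(-32163) = (6667/15229 + 0)*(-32163) = (6667/15229)*(-32163) = -214430721/15229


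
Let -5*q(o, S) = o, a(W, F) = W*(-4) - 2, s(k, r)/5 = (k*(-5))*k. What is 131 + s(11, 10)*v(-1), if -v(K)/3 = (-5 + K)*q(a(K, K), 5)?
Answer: 21911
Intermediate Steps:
s(k, r) = -25*k² (s(k, r) = 5*((k*(-5))*k) = 5*((-5*k)*k) = 5*(-5*k²) = -25*k²)
a(W, F) = -2 - 4*W (a(W, F) = -4*W - 2 = -2 - 4*W)
q(o, S) = -o/5
v(K) = -3*(-5 + K)*(⅖ + 4*K/5) (v(K) = -3*(-5 + K)*(-(-2 - 4*K)/5) = -3*(-5 + K)*(⅖ + 4*K/5))
131 + s(11, 10)*v(-1) = 131 + (-25*11²)*(6 - 12/5*(-1)² + (54/5)*(-1)) = 131 + (-25*121)*(6 - 12/5*1 - 54/5) = 131 - 3025*(6 - 12/5 - 54/5) = 131 - 3025*(-36/5) = 131 + 21780 = 21911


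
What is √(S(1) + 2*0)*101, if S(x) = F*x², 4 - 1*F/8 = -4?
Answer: 808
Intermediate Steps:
F = 64 (F = 32 - 8*(-4) = 32 + 32 = 64)
S(x) = 64*x²
√(S(1) + 2*0)*101 = √(64*1² + 2*0)*101 = √(64*1 + 0)*101 = √(64 + 0)*101 = √64*101 = 8*101 = 808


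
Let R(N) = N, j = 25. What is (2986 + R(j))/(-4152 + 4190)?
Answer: 3011/38 ≈ 79.237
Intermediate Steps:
(2986 + R(j))/(-4152 + 4190) = (2986 + 25)/(-4152 + 4190) = 3011/38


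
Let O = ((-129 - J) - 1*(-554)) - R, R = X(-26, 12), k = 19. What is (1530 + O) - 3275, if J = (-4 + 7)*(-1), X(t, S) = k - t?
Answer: -1362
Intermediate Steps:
X(t, S) = 19 - t
J = -3 (J = 3*(-1) = -3)
R = 45 (R = 19 - 1*(-26) = 19 + 26 = 45)
O = 383 (O = ((-129 - 1*(-3)) - 1*(-554)) - 1*45 = ((-129 + 3) + 554) - 45 = (-126 + 554) - 45 = 428 - 45 = 383)
(1530 + O) - 3275 = (1530 + 383) - 3275 = 1913 - 3275 = -1362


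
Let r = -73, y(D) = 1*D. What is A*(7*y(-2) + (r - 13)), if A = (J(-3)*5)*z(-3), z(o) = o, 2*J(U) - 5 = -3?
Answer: 1500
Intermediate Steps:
J(U) = 1 (J(U) = 5/2 + (½)*(-3) = 5/2 - 3/2 = 1)
y(D) = D
A = -15 (A = (1*5)*(-3) = 5*(-3) = -15)
A*(7*y(-2) + (r - 13)) = -15*(7*(-2) + (-73 - 13)) = -15*(-14 - 86) = -15*(-100) = 1500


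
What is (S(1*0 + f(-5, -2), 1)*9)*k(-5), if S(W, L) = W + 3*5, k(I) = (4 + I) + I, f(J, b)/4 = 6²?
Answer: -8586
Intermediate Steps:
f(J, b) = 144 (f(J, b) = 4*6² = 4*36 = 144)
k(I) = 4 + 2*I
S(W, L) = 15 + W (S(W, L) = W + 15 = 15 + W)
(S(1*0 + f(-5, -2), 1)*9)*k(-5) = ((15 + (1*0 + 144))*9)*(4 + 2*(-5)) = ((15 + (0 + 144))*9)*(4 - 10) = ((15 + 144)*9)*(-6) = (159*9)*(-6) = 1431*(-6) = -8586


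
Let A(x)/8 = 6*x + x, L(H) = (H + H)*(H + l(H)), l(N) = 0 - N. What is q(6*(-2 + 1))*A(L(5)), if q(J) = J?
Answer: 0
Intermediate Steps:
l(N) = -N
L(H) = 0 (L(H) = (H + H)*(H - H) = (2*H)*0 = 0)
A(x) = 56*x (A(x) = 8*(6*x + x) = 8*(7*x) = 56*x)
q(6*(-2 + 1))*A(L(5)) = (6*(-2 + 1))*(56*0) = (6*(-1))*0 = -6*0 = 0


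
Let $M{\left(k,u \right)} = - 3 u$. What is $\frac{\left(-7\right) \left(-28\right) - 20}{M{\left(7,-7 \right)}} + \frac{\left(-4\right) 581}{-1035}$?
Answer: $\frac{76988}{7245} \approx 10.626$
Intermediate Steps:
$\frac{\left(-7\right) \left(-28\right) - 20}{M{\left(7,-7 \right)}} + \frac{\left(-4\right) 581}{-1035} = \frac{\left(-7\right) \left(-28\right) - 20}{\left(-3\right) \left(-7\right)} + \frac{\left(-4\right) 581}{-1035} = \frac{196 - 20}{21} - - \frac{2324}{1035} = 176 \cdot \frac{1}{21} + \frac{2324}{1035} = \frac{176}{21} + \frac{2324}{1035} = \frac{76988}{7245}$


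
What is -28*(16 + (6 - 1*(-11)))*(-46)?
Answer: 42504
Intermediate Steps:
-28*(16 + (6 - 1*(-11)))*(-46) = -28*(16 + (6 + 11))*(-46) = -28*(16 + 17)*(-46) = -28*33*(-46) = -924*(-46) = 42504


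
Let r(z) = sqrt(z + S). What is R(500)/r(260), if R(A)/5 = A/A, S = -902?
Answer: -5*I*sqrt(642)/642 ≈ -0.19733*I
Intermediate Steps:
R(A) = 5 (R(A) = 5*(A/A) = 5*1 = 5)
r(z) = sqrt(-902 + z) (r(z) = sqrt(z - 902) = sqrt(-902 + z))
R(500)/r(260) = 5/(sqrt(-902 + 260)) = 5/(sqrt(-642)) = 5/((I*sqrt(642))) = 5*(-I*sqrt(642)/642) = -5*I*sqrt(642)/642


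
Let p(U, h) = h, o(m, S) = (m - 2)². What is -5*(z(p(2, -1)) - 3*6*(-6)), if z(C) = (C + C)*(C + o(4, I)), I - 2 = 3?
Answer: -510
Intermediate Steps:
I = 5 (I = 2 + 3 = 5)
o(m, S) = (-2 + m)²
z(C) = 2*C*(4 + C) (z(C) = (C + C)*(C + (-2 + 4)²) = (2*C)*(C + 2²) = (2*C)*(C + 4) = (2*C)*(4 + C) = 2*C*(4 + C))
-5*(z(p(2, -1)) - 3*6*(-6)) = -5*(2*(-1)*(4 - 1) - 3*6*(-6)) = -5*(2*(-1)*3 - 18*(-6)) = -5*(-6 + 108) = -5*102 = -510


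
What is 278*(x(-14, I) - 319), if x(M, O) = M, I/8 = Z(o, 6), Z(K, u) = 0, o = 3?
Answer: -92574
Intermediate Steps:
I = 0 (I = 8*0 = 0)
278*(x(-14, I) - 319) = 278*(-14 - 319) = 278*(-333) = -92574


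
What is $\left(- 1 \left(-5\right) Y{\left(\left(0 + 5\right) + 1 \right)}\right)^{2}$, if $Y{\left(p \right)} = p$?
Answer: $900$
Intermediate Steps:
$\left(- 1 \left(-5\right) Y{\left(\left(0 + 5\right) + 1 \right)}\right)^{2} = \left(- 1 \left(-5\right) \left(\left(0 + 5\right) + 1\right)\right)^{2} = \left(- \left(-5\right) \left(5 + 1\right)\right)^{2} = \left(- \left(-5\right) 6\right)^{2} = \left(\left(-1\right) \left(-30\right)\right)^{2} = 30^{2} = 900$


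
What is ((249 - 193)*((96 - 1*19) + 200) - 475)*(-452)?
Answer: -6796724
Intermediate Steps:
((249 - 193)*((96 - 1*19) + 200) - 475)*(-452) = (56*((96 - 19) + 200) - 475)*(-452) = (56*(77 + 200) - 475)*(-452) = (56*277 - 475)*(-452) = (15512 - 475)*(-452) = 15037*(-452) = -6796724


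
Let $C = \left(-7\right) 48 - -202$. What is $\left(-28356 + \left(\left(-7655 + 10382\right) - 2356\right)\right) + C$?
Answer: $-28119$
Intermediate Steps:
$C = -134$ ($C = -336 + 202 = -134$)
$\left(-28356 + \left(\left(-7655 + 10382\right) - 2356\right)\right) + C = \left(-28356 + \left(\left(-7655 + 10382\right) - 2356\right)\right) - 134 = \left(-28356 + \left(2727 - 2356\right)\right) - 134 = \left(-28356 + 371\right) - 134 = -27985 - 134 = -28119$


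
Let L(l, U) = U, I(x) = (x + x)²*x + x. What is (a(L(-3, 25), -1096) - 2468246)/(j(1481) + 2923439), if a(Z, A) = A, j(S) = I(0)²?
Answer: -2469342/2923439 ≈ -0.84467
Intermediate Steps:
I(x) = x + 4*x³ (I(x) = (2*x)²*x + x = (4*x²)*x + x = 4*x³ + x = x + 4*x³)
j(S) = 0 (j(S) = (0 + 4*0³)² = (0 + 4*0)² = (0 + 0)² = 0² = 0)
(a(L(-3, 25), -1096) - 2468246)/(j(1481) + 2923439) = (-1096 - 2468246)/(0 + 2923439) = -2469342/2923439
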